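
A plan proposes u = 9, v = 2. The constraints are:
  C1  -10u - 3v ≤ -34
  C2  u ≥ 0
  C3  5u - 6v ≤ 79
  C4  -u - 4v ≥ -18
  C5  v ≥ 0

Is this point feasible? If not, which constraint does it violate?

feasible

C1: -96 ≤ -34 ✓
C2: 9 ≥ 0 ✓
C3: 33 ≤ 79 ✓
C4: -17 ≥ -18 ✓
C5: 2 ≥ 0 ✓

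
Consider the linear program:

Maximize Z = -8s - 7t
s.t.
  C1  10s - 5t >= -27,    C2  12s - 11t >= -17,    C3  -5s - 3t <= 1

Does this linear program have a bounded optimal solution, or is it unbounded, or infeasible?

unbounded

From the feasible point (-62/91, 73/91), moving in the direction (3, -5) keeps every constraint satisfied while Z increases without bound.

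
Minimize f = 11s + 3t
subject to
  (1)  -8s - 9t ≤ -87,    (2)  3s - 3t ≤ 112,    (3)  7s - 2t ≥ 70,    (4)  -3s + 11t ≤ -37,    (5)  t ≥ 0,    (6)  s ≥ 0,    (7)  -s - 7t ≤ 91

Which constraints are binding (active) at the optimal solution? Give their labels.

(4) and (5)

Feasible corners and f = 11s + 3t:
  (1121/24, 75/8) → f = 6503/12
  (112/3, 0) → f = 1232/3
  (37/3, 0) → f = 407/3

The minimum is at (37/3, 0). Substituting into each constraint, equality holds for (4) and (5); the remaining constraints have slack.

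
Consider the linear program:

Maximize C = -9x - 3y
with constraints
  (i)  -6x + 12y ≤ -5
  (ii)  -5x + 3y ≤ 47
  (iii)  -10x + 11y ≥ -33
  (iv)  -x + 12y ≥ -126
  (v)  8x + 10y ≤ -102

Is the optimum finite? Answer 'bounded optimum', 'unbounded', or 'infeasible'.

Vertices and C = -9x - 3y:
  (-193/14, -307/42) → C = 146
  (-587/78, -163/39) → C = 2087/26
  (-314/19, -677/57) → C = 3503/19
  (-990/109, -1227/109) → C = 12591/109
  (-198/47, -321/47) → C = 2745/47
The feasible region has finitely many vertices and no improving ray; the maximum is 3503/19 at (-314/19, -677/57).

bounded optimum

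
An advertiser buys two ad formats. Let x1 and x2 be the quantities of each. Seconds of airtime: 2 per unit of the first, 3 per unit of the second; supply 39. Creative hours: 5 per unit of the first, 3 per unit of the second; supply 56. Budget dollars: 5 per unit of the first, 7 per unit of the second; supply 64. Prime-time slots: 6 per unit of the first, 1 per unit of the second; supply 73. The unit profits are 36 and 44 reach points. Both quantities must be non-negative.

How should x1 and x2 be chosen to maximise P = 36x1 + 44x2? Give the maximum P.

The binding constraints are 5x1 + 3x2 = 56 and 5x1 + 7x2 = 64.
Solving simultaneously gives x1 = 10, x2 = 2.

x1 = 10, x2 = 2, maximum P = 448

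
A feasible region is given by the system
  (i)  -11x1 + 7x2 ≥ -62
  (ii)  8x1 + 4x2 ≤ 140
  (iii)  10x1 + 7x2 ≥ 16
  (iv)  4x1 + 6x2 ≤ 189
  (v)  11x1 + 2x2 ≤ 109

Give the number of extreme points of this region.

Pairwise boundary intersections that survive every other constraint:
  (26/7, -148/49)
  (887/99, 47/9)
  (21/8, 119/4)
  (39/7, 167/7)
  (-1227/32, 913/16)

5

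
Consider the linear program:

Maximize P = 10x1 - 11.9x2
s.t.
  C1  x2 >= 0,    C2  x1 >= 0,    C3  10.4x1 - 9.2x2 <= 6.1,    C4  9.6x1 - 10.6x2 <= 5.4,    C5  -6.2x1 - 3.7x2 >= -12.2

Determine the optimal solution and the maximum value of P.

x1 = 0.5625, x2 = 0, maximum P = 5.625

Extreme points and P = 10x1 - 11.9x2:
  (0, 0) → P = 0
  (9/16, 0) → P = 45/8
  (0, 122/37) → P = -7259/185
  (749/1096, 15/137) → P = 3031/548
  (13481/9552, 4453/4776) → P = 144143/47760

The optimum lies where x2 = 0 and 9.6x1 - 10.6x2 = 5.4.
Solving simultaneously gives x1 = 9/16, x2 = 0.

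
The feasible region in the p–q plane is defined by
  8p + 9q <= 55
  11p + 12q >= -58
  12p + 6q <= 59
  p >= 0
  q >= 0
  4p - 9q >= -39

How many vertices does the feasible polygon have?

5

The feasible vertices (each the meet of two boundaries and inside every other half-plane) are:
  (67/20, 47/15)
  (4/3, 133/27)
  (59/12, 0)
  (0, 0)
  (0, 13/3)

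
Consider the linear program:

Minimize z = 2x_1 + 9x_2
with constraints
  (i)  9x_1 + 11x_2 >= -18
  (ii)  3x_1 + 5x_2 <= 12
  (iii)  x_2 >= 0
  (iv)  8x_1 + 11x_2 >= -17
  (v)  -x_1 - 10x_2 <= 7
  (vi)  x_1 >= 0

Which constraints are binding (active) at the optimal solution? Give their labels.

(iii) and (vi)

Feasible corners and z = 2x_1 + 9x_2:
  (4, 0) → z = 8
  (0, 12/5) → z = 108/5
  (0, 0) → z = 0

The minimum is at (0, 0). Substituting into each constraint, equality holds for (iii) and (vi); the remaining constraints have slack.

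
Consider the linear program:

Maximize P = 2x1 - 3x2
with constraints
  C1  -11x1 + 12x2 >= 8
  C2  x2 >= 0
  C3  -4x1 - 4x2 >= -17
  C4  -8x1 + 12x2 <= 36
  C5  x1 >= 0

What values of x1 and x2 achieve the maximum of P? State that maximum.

Vertices and P = 2x1 - 3x2:
  (43/23, 219/92) → P = -313/92
  (0, 2/3) → P = -2
  (3/4, 7/2) → P = -9
  (0, 3) → P = -9

x1 = 0, x2 = 2/3, maximum P = -2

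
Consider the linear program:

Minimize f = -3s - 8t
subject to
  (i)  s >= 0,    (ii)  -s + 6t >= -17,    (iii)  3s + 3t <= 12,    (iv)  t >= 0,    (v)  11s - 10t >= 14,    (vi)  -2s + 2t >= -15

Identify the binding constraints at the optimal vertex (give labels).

Corner points and f = -3s - 8t:
  (4, 0) → f = -12
  (18/7, 10/7) → f = -134/7
  (14/11, 0) → f = -42/11

The minimum is at (18/7, 10/7). Substituting into each constraint, equality holds for (iii) and (v); the remaining constraints have slack.

(iii) and (v)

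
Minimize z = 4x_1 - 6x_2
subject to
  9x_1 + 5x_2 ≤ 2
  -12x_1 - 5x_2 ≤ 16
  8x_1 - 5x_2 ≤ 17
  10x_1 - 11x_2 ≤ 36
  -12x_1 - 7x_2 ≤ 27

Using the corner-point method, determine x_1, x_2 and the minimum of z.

x_1 = -6, x_2 = 56/5, minimum z = -456/5

Extreme points and z = 4x_1 - 6x_2:
  (-6, 56/5) → z = -456/5
  (19/17, -137/85) → z = 1202/85
  (2/91, -296/91) → z = 1784/91
  (7/38, -59/19) → z = 368/19

At the optimal vertex, 9x_1 + 5x_2 = 2 and -12x_1 - 5x_2 = 16.
Solving simultaneously gives x_1 = -6, x_2 = 56/5.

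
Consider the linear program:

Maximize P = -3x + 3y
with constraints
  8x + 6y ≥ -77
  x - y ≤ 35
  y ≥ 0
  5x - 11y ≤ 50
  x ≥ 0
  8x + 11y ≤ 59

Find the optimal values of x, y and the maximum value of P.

x = 0, y = 59/11, maximum P = 177/11

Feasible corners and P = -3x + 3y:
  (0, 0) → P = 0
  (59/8, 0) → P = -177/8
  (0, 59/11) → P = 177/11

The optimum lies where x = 0 and 8x + 11y = 59.
Solving simultaneously gives x = 0, y = 59/11.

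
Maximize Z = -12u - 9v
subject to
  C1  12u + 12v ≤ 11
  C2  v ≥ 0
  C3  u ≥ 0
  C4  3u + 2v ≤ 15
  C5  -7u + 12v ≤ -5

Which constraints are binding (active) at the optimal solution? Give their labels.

Feasible corners and Z = -12u - 9v:
  (11/12, 0) → Z = -11
  (16/19, 17/228) → Z = -819/76
  (5/7, 0) → Z = -60/7

The maximum is at (5/7, 0). Substituting into each constraint, equality holds for C2 and C5; the remaining constraints have slack.

C2 and C5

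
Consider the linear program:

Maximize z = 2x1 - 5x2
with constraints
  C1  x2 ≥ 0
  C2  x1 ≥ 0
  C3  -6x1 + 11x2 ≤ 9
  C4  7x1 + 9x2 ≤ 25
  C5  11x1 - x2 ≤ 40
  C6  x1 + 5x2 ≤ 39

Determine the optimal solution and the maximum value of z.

x1 = 25/7, x2 = 0, maximum z = 50/7

Vertices and z = 2x1 - 5x2:
  (0, 0) → z = 0
  (25/7, 0) → z = 50/7
  (0, 9/11) → z = -45/11
  (194/131, 213/131) → z = -677/131

At the optimal vertex, x2 = 0 and 7x1 + 9x2 = 25.
Solving simultaneously gives x1 = 25/7, x2 = 0.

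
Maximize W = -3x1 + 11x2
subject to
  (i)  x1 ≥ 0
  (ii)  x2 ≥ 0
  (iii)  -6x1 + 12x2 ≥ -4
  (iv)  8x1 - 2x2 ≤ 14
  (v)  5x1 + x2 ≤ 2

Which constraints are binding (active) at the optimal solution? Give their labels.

Corner points and W = -3x1 + 11x2:
  (0, 0) → W = 0
  (0, 2) → W = 22
  (2/5, 0) → W = -6/5

The maximum is at (0, 2). Substituting into each constraint, equality holds for (i) and (v); the remaining constraints have slack.

(i) and (v)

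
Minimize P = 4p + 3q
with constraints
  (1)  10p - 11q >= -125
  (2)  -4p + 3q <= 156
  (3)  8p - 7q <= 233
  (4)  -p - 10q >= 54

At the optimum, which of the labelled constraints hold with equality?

(2) and (3)

Vertices and P = 4p + 3q:
  (-1341/14, -530/7) → P = -4272/7
  (-1844/111, -415/111) → P = -233/3
  (-1791/4, -545) → P = -3426
  (1952/87, -665/87) → P = 5813/87

The minimum is at (-1791/4, -545). Substituting into each constraint, equality holds for (2) and (3); the remaining constraints have slack.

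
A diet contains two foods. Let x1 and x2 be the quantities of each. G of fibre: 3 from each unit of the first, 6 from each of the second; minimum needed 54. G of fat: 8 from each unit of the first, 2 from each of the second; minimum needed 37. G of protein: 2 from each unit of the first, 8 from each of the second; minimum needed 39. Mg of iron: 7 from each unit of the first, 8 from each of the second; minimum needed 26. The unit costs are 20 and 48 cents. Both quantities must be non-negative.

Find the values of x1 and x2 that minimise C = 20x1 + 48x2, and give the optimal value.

Corner points and C = 20x1 + 48x2:
  (0, 37/2) → C = 888
  (39/2, 0) → C = 390
  (19/7, 107/14) → C = 2948/7
  (33/2, 3/4) → C = 366
The feasible region is unbounded (it extends along (0, 1), (1, 0)), but C strictly increases along every unbounded feasible direction, so there is no improving ray and the minimum is attained at a vertex.

x1 = 33/2, x2 = 3/4, minimum C = 366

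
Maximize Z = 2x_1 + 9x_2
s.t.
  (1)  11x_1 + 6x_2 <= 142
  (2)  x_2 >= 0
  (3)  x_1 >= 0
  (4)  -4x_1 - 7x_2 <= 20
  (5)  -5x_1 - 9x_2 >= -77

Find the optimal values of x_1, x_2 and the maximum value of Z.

Feasible corners and Z = 2x_1 + 9x_2:
  (142/11, 0) → Z = 284/11
  (272/23, 137/69) → Z = 955/23
  (0, 0) → Z = 0
  (0, 77/9) → Z = 77

x_1 = 0, x_2 = 77/9, maximum Z = 77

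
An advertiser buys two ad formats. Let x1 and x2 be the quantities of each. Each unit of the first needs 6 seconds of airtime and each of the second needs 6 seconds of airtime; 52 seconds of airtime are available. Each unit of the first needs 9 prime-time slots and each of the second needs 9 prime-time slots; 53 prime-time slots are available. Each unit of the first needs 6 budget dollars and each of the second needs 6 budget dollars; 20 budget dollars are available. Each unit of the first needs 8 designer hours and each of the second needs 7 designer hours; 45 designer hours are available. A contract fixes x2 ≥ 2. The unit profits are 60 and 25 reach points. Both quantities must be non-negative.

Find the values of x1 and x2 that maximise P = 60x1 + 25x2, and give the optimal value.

Feasible corners and P = 60x1 + 25x2:
  (0, 10/3) → P = 250/3
  (0, 2) → P = 50
  (4/3, 2) → P = 130

The optimum lies where 6x1 + 6x2 = 20 and x2 = 2.
Solving simultaneously gives x1 = 4/3, x2 = 2.

x1 = 4/3, x2 = 2, maximum P = 130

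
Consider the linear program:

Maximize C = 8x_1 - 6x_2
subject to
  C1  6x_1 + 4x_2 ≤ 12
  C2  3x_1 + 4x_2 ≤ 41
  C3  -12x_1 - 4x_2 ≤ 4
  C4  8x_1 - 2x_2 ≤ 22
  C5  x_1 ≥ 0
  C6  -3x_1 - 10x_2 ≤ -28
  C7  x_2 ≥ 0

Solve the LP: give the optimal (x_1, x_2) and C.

x_1 = 1/6, x_2 = 11/4, maximum C = -91/6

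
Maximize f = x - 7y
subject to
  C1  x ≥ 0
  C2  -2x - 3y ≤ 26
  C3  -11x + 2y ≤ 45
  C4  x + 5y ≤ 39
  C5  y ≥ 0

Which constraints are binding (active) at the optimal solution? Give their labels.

C4 and C5

Extreme points and f = x - 7y:
  (0, 39/5) → f = -273/5
  (0, 0) → f = 0
  (39, 0) → f = 39

The maximum is at (39, 0). Substituting into each constraint, equality holds for C4 and C5; the remaining constraints have slack.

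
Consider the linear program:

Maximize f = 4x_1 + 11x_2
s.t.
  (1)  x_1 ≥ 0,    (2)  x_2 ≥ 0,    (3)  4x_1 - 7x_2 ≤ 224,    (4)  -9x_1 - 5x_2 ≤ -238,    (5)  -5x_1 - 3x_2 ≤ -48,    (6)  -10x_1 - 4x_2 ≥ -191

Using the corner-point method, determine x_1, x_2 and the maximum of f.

x_1 = 0, x_2 = 191/4, maximum f = 2101/4

Extreme points and f = 4x_1 + 11x_2:
  (0, 238/5) → f = 2618/5
  (0, 191/4) → f = 2101/4
  (3/14, 661/14) → f = 7283/14

The binding constraints are x_1 = 0 and -10x_1 - 4x_2 = -191.
Solving simultaneously gives x_1 = 0, x_2 = 191/4.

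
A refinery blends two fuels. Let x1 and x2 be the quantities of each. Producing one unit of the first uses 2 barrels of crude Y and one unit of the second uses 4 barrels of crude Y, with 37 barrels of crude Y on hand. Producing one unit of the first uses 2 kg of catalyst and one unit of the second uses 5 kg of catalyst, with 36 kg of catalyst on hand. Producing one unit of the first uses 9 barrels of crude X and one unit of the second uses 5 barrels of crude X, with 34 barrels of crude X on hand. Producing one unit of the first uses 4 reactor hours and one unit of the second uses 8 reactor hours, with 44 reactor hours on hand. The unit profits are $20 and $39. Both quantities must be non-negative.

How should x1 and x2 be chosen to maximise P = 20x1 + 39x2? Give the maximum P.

Extreme points and P = 20x1 + 39x2:
  (0, 0) → P = 0
  (0, 11/2) → P = 429/2
  (34/9, 0) → P = 680/9
  (1, 5) → P = 215

At the optimal vertex, 9x1 + 5x2 = 34 and 4x1 + 8x2 = 44.
Solving simultaneously gives x1 = 1, x2 = 5.

x1 = 1, x2 = 5, maximum P = 215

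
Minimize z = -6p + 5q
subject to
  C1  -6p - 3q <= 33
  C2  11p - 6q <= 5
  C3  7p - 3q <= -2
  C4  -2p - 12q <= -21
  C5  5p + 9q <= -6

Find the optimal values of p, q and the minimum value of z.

p = -87/14, q = 39/14, minimum z = 717/14

Extreme points and z = -6p + 5q:
  (-153/22, 32/11) → z = 619/11
  (-93/13, 43/13) → z = 773/13
  (-87/14, 39/14) → z = 717/14

The optimum lies where -2p - 12q = -21 and 5p + 9q = -6.
Solving simultaneously gives p = -87/14, q = 39/14.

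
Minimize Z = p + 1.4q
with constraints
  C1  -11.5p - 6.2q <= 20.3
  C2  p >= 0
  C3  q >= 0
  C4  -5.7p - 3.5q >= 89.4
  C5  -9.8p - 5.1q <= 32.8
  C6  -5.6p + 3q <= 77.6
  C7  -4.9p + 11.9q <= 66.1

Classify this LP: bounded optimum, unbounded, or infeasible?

The boundaries -11.5p - 6.2q = 20.3 and -5.7p - 3.5q = 89.4 meet at (48323/491, -91239/491), but that point violates q ≥ 0. Every candidate vertex is excluded by some other constraint, so the feasible region is empty.

infeasible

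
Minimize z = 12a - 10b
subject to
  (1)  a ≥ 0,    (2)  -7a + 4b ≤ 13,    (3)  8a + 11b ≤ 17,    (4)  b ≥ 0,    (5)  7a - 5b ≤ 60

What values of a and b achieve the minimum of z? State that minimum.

a = 0, b = 17/11, minimum z = -170/11

Extreme points and z = 12a - 10b:
  (0, 17/11) → z = -170/11
  (0, 0) → z = 0
  (17/8, 0) → z = 51/2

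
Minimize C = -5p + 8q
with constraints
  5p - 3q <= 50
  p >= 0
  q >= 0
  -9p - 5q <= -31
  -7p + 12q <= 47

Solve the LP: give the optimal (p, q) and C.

Feasible corners and C = -5p + 8q:
  (10, 0) → C = -50
  (19, 15) → C = 25
  (31/9, 0) → C = -155/9
  (137/143, 640/143) → C = 4435/143

The optimum lies where 5p - 3q = 50 and q = 0.
Solving simultaneously gives p = 10, q = 0.

p = 10, q = 0, minimum C = -50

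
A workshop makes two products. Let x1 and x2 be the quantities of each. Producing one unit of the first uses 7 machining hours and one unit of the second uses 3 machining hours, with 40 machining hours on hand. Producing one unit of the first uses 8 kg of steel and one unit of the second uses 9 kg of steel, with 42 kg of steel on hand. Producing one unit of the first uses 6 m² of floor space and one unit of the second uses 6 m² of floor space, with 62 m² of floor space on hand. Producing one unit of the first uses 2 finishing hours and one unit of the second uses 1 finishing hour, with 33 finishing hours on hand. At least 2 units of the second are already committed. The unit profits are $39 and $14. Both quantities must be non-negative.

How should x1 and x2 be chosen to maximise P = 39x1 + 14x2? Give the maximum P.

x1 = 3, x2 = 2, maximum P = 145

Corner points and P = 39x1 + 14x2:
  (0, 14/3) → P = 196/3
  (0, 2) → P = 28
  (3, 2) → P = 145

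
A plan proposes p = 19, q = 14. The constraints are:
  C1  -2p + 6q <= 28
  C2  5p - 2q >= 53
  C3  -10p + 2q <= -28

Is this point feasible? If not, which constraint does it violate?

Constraint C1: -2p + 6q = 46, which is not ≤ 28. All other constraints are satisfied.

not feasible — violates C1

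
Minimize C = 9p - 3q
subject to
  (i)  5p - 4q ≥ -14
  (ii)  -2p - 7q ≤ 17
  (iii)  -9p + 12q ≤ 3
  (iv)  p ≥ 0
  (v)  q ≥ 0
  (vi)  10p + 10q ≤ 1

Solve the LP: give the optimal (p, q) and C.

p = 0, q = 1/10, minimum C = -3/10

Corner points and C = 9p - 3q:
  (0, 0) → C = 0
  (0, 1/10) → C = -3/10
  (1/10, 0) → C = 9/10

The binding constraints are p = 0 and 10p + 10q = 1.
Solving simultaneously gives p = 0, q = 1/10.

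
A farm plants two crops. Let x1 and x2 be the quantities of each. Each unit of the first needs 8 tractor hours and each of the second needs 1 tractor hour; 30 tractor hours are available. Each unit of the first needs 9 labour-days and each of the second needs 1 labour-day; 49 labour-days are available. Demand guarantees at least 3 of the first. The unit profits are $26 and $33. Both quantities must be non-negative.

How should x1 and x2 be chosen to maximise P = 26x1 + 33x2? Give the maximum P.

x1 = 3, x2 = 6, maximum P = 276

Extreme points and P = 26x1 + 33x2:
  (15/4, 0) → P = 195/2
  (3, 0) → P = 78
  (3, 6) → P = 276

The optimum lies where 8x1 + x2 = 30 and x1 = 3.
Solving simultaneously gives x1 = 3, x2 = 6.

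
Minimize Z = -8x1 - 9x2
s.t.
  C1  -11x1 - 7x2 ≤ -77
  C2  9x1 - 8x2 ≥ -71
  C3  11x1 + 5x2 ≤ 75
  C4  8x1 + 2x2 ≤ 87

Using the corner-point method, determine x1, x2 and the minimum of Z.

x1 = 35/19, x2 = 208/19, minimum Z = -2152/19

Feasible corners and Z = -8x1 - 9x2:
  (119/151, 1474/151) → Z = -14218/151
  (70/11, 1) → Z = -659/11
  (35/19, 208/19) → Z = -2152/19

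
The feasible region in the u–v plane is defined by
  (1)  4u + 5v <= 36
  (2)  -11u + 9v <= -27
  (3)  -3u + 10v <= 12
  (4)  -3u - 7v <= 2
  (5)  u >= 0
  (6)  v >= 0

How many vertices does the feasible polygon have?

4

Intersecting each pair of boundary lines and keeping only the points that satisfy every inequality leaves:
  (60/11, 156/55)
  (9, 0)
  (378/83, 213/83)
  (27/11, 0)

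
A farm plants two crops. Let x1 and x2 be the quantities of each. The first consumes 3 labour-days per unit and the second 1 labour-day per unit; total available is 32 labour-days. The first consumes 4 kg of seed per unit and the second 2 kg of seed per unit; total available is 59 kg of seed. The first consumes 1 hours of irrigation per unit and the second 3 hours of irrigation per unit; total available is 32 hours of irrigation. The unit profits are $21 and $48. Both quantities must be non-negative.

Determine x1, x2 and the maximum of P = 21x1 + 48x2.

x1 = 8, x2 = 8, maximum P = 552

The optimum lies where 3x1 + x2 = 32 and x1 + 3x2 = 32.
Solving simultaneously gives x1 = 8, x2 = 8.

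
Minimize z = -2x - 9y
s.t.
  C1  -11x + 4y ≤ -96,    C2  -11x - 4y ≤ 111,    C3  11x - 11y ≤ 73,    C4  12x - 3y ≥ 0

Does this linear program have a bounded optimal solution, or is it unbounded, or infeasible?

unbounded

From the feasible point (764/77, 23/7), moving in the direction (4, 11) keeps every constraint satisfied while z decreases without bound.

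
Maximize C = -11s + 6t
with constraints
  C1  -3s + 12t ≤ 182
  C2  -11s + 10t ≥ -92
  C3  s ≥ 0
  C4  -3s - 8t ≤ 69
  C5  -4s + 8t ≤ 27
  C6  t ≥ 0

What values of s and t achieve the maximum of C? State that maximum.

Extreme points and C = -11s + 6t:
  (503/24, 665/48) → C = -1769/12
  (92/11, 0) → C = -92
  (0, 27/8) → C = 81/4
  (0, 0) → C = 0

s = 0, t = 27/8, maximum C = 81/4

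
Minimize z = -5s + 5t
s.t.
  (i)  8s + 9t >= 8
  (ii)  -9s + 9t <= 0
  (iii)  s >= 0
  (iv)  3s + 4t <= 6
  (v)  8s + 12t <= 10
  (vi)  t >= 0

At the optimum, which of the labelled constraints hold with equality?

Vertices and z = -5s + 5t:
  (8/17, 8/17) → z = 0
  (1, 0) → z = -5
  (1/2, 1/2) → z = 0
  (5/4, 0) → z = -25/4

The minimum is at (5/4, 0). Substituting into each constraint, equality holds for (v) and (vi); the remaining constraints have slack.

(v) and (vi)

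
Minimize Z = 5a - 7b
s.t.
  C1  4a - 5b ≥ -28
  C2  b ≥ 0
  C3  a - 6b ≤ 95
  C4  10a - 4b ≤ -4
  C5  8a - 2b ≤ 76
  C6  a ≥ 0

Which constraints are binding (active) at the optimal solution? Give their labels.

C1 and C4

Feasible corners and Z = 5a - 7b:
  (46/17, 132/17) → Z = -694/17
  (0, 28/5) → Z = -196/5
  (0, 1) → Z = -7

The minimum is at (46/17, 132/17). Substituting into each constraint, equality holds for C1 and C4; the remaining constraints have slack.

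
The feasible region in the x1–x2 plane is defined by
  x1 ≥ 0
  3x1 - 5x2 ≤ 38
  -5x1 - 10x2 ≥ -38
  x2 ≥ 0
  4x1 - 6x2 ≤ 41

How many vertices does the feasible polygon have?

3

Pairwise boundary intersections that survive every other constraint:
  (0, 19/5)
  (0, 0)
  (38/5, 0)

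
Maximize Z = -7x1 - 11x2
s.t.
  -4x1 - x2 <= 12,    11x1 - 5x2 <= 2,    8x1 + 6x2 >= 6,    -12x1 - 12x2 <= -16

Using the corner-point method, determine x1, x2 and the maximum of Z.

Vertices and Z = -7x1 - 11x2:
  (-39/8, 15/2) → Z = -387/8
  (13/24, 19/24) → Z = -25/2
  (-1, 7/3) → Z = -56/3
The feasible region is unbounded (it extends along (5, 11), (-1, 4)), but Z strictly decreases along every unbounded feasible direction, so there is no improving ray and the maximum is attained at a vertex.

x1 = 13/24, x2 = 19/24, maximum Z = -25/2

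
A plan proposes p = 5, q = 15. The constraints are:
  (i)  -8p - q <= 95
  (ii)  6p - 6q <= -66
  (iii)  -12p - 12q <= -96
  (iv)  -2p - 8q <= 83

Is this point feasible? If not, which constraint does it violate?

not feasible — violates (ii)

Constraint (ii): 6p - 6q = -60, which is not ≤ -66. All other constraints are satisfied.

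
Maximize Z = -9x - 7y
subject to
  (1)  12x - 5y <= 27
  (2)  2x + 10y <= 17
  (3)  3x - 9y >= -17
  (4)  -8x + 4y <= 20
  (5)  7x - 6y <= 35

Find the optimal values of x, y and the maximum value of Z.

Vertices and Z = -9x - 7y:
  (71/26, 15/13) → Z = -849/26
  (-13/37, -231/37) → Z = 1734/37
  (-17/48, 85/48) → Z = -221/24
  (-28/15, 19/15) → Z = 119/15
  (-13, -21) → Z = 264

At the optimal vertex, -8x + 4y = 20 and 7x - 6y = 35.
Solving simultaneously gives x = -13, y = -21.

x = -13, y = -21, maximum Z = 264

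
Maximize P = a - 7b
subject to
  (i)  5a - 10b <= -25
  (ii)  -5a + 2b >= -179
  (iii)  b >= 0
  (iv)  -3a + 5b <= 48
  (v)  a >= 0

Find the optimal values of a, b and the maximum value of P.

a = 0, b = 5/2, maximum P = -35/2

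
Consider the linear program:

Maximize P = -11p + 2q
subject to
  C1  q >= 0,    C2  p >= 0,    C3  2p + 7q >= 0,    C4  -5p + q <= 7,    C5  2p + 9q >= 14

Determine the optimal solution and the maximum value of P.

The feasible region is unbounded (it extends along (1, 5), (1, 0)), but P strictly decreases along every unbounded feasible direction, so there is no improving ray and the maximum is attained at a vertex.

The binding constraints are p = 0 and -5p + q = 7.
Solving simultaneously gives p = 0, q = 7.

p = 0, q = 7, maximum P = 14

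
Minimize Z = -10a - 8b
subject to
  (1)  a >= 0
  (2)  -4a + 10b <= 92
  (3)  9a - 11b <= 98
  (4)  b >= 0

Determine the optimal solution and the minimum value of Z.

Corner points and Z = -10a - 8b:
  (0, 46/5) → Z = -368/5
  (0, 0) → Z = 0
  (996/23, 610/23) → Z = -14840/23
  (98/9, 0) → Z = -980/9

a = 996/23, b = 610/23, minimum Z = -14840/23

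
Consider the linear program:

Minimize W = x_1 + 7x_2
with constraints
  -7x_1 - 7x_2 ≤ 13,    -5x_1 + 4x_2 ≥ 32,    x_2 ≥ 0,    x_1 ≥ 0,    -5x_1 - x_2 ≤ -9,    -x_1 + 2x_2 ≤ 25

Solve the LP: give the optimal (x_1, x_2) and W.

Extreme points and W = x_1 + 7x_2:
  (4/25, 41/5) → W = 1439/25
  (6, 31/2) → W = 229/2
  (0, 9) → W = 63
  (0, 25/2) → W = 175/2

The binding constraints are -5x_1 + 4x_2 = 32 and -5x_1 - x_2 = -9.
Solving simultaneously gives x_1 = 4/25, x_2 = 41/5.

x_1 = 4/25, x_2 = 41/5, minimum W = 1439/25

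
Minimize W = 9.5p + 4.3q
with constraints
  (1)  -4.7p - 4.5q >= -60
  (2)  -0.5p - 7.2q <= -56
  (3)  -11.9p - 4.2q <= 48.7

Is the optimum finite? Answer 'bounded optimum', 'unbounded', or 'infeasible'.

bounded optimum

Vertices and W = 9.5p + 4.3q:
  (2000/351, 23320/3159) → W = 271276/3159
  (-15705/1127, 94289/3381) → W = -187/15
  (-9764/1393, 23025/2786) → W = -173017/5572
The feasible region has finitely many vertices and no improving ray; the minimum is -173017/5572 at (-9764/1393, 23025/2786).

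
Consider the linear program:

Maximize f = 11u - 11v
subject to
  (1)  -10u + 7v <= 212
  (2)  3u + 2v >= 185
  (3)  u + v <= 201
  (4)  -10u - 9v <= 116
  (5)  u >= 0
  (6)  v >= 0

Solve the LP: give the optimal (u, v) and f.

Corner points and f = 11u - 11v:
  (871/41, 2486/41) → f = -17765/41
  (1195/17, 2222/17) → f = -11297/17
  (185/3, 0) → f = 2035/3
  (201, 0) → f = 2211

The optimum lies where u + v = 201 and v = 0.
Solving simultaneously gives u = 201, v = 0.

u = 201, v = 0, maximum f = 2211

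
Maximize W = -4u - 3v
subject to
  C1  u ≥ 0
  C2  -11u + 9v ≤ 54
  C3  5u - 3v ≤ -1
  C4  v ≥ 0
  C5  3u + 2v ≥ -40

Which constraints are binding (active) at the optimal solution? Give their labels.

C1 and C3

Feasible corners and W = -4u - 3v:
  (0, 6) → W = -18
  (0, 1/3) → W = -1
  (51/4, 259/12) → W = -463/4

The maximum is at (0, 1/3). Substituting into each constraint, equality holds for C1 and C3; the remaining constraints have slack.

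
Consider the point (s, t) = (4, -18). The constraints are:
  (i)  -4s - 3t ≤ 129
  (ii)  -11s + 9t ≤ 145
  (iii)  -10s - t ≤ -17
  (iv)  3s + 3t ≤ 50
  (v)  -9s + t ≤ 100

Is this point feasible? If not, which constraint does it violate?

feasible

(i): 38 ≤ 129 ✓
(ii): -206 ≤ 145 ✓
(iii): -22 ≤ -17 ✓
(iv): -42 ≤ 50 ✓
(v): -54 ≤ 100 ✓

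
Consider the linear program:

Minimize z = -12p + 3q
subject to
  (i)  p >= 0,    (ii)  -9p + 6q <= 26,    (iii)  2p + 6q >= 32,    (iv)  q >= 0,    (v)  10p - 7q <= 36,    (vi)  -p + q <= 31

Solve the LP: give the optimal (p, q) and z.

p = 253/3, q = 346/3, minimum z = -666

Feasible corners and z = -12p + 3q:
  (6/11, 170/33) → z = 98/11
  (160/3, 253/3) → z = -387
  (220/37, 124/37) → z = -2268/37
  (253/3, 346/3) → z = -666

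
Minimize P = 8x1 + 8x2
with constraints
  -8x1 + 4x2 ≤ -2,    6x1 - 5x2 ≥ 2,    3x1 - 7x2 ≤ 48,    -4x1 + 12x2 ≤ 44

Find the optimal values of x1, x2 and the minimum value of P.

x1 = -89/22, x2 = -189/22, minimum P = -1112/11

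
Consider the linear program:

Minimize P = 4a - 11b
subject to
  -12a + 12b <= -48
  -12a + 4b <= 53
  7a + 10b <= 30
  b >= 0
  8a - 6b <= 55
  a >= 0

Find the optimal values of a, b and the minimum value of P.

a = 70/17, b = 2/17, minimum P = 258/17

Extreme points and P = 4a - 11b:
  (70/17, 2/17) → P = 258/17
  (4, 0) → P = 16
  (30/7, 0) → P = 120/7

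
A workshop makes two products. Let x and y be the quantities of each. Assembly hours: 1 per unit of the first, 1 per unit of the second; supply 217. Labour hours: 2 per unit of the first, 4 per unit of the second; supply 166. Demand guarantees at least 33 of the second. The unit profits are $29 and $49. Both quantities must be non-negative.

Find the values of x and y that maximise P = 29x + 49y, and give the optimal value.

x = 17, y = 33, maximum P = 2110

Vertices and P = 29x + 49y:
  (0, 83/2) → P = 4067/2
  (0, 33) → P = 1617
  (17, 33) → P = 2110

The binding constraints are 2x + 4y = 166 and y = 33.
Solving simultaneously gives x = 17, y = 33.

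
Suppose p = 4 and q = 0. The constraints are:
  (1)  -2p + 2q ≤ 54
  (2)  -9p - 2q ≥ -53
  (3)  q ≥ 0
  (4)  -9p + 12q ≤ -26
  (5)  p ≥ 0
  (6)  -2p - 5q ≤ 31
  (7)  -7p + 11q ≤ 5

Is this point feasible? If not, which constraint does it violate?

(1): -8 ≤ 54 ✓
(2): -36 ≥ -53 ✓
(3): 0 ≥ 0 ✓
(4): -36 ≤ -26 ✓
(5): 4 ≥ 0 ✓
(6): -8 ≤ 31 ✓
(7): -28 ≤ 5 ✓

feasible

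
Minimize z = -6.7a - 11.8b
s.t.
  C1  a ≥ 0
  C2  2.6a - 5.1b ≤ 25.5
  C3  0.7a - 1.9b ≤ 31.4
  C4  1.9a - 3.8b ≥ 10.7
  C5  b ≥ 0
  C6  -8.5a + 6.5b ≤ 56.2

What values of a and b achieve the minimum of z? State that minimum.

The optimum lies where 2.6a - 5.1b = 25.5 and 1.9a - 3.8b = 10.7.
Solving simultaneously gives a = 4233/19, b = 2063/19.

a = 4233/19, b = 2063/19, minimum z = -105409/38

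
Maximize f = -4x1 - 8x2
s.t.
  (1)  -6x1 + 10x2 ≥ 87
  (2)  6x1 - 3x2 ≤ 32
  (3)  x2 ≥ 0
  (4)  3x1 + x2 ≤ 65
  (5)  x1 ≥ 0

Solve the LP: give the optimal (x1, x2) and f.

x1 = 0, x2 = 87/10, maximum f = -348/5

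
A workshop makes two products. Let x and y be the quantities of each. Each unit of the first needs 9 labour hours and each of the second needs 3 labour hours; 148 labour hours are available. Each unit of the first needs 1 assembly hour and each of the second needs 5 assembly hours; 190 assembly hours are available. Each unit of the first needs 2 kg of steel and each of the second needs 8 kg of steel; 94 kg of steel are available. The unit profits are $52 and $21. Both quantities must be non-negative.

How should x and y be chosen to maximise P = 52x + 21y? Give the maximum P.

x = 41/3, y = 25/3, maximum P = 2657/3

Vertices and P = 52x + 21y:
  (0, 0) → P = 0
  (0, 47/4) → P = 987/4
  (148/9, 0) → P = 7696/9
  (41/3, 25/3) → P = 2657/3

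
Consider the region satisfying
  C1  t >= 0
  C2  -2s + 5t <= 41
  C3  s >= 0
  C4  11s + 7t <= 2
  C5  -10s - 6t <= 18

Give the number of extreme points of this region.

3

The feasible vertices (each the meet of two boundaries and inside every other half-plane) are:
  (0, 0)
  (2/11, 0)
  (0, 2/7)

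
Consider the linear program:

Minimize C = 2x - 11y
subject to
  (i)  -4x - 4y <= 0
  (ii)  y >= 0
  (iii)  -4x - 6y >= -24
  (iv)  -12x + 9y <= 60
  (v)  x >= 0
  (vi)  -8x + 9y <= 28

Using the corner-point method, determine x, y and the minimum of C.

x = 4/7, y = 76/21, minimum C = -116/3

Vertices and C = 2x - 11y:
  (0, 0) → C = 0
  (6, 0) → C = 12
  (4/7, 76/21) → C = -116/3
  (0, 28/9) → C = -308/9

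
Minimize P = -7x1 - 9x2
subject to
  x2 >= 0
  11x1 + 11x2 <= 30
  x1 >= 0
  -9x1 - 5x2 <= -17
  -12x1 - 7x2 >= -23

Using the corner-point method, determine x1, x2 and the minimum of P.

Extreme points and P = -7x1 - 9x2:
  (17/9, 0) → P = -119/9
  (23/12, 0) → P = -161/12
  (4/3, 1) → P = -55/3

x1 = 4/3, x2 = 1, minimum P = -55/3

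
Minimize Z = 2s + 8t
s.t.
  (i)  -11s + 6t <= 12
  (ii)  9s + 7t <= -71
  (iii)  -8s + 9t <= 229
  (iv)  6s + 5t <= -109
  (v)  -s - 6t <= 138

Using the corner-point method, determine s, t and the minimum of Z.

Extreme points and Z = 2s + 8t:
  (-102/13, -161/13) → Z = -1492/13
  (-25/2, -251/12) → Z = -577/3
  (36/31, -719/31) → Z = -5680/31

The optimum lies where -11s + 6t = 12 and -s - 6t = 138.
Solving simultaneously gives s = -25/2, t = -251/12.

s = -25/2, t = -251/12, minimum Z = -577/3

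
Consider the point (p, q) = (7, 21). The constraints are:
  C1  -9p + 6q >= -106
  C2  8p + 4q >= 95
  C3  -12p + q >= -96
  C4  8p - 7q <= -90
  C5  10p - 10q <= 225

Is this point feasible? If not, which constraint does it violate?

C1: 63 ≥ -106 ✓
C2: 140 ≥ 95 ✓
C3: -63 ≥ -96 ✓
C4: -91 ≤ -90 ✓
C5: -140 ≤ 225 ✓

feasible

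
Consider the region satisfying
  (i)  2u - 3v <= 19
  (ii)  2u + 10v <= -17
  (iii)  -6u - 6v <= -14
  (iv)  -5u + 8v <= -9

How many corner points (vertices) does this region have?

Intersecting each pair of boundary lines and keeping only the points that satisfy every inequality leaves:
  (139/26, -36/13)
  (26/5, -43/15)
  (121/24, -65/24)

3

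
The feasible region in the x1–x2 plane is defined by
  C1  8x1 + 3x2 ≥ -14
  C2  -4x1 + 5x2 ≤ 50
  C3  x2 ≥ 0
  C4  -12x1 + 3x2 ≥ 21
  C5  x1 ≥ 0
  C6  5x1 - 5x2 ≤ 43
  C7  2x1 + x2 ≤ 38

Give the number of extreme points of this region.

3

Of the 21 pairwise boundary intersections, those satisfying every inequality are:
  (15/16, 43/4)
  (0, 10)
  (0, 7)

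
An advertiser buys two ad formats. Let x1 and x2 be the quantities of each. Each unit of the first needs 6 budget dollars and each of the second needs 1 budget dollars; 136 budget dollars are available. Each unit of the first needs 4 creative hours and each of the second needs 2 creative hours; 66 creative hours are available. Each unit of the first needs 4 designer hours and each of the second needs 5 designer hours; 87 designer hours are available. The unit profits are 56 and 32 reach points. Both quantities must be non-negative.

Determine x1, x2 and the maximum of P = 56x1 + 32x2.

Extreme points and P = 56x1 + 32x2:
  (0, 0) → P = 0
  (0, 87/5) → P = 2784/5
  (33/2, 0) → P = 924
  (13, 7) → P = 952

The binding constraints are 4x1 + 2x2 = 66 and 4x1 + 5x2 = 87.
Solving simultaneously gives x1 = 13, x2 = 7.

x1 = 13, x2 = 7, maximum P = 952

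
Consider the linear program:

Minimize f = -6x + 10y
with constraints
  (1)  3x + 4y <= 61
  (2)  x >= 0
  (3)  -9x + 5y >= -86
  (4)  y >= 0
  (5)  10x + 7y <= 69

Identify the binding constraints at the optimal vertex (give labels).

Corner points and f = -6x + 10y:
  (0, 0) → f = 0
  (0, 69/7) → f = 690/7
  (69/10, 0) → f = -207/5

The minimum is at (69/10, 0). Substituting into each constraint, equality holds for (4) and (5); the remaining constraints have slack.

(4) and (5)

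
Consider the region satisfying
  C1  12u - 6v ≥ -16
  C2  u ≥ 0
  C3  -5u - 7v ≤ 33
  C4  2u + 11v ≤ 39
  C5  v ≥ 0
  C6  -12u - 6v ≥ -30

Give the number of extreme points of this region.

Of the 15 pairwise boundary intersections, those satisfying every inequality are:
  (0, 8/3)
  (29/72, 125/36)
  (0, 0)
  (4/5, 17/5)
  (5/2, 0)

5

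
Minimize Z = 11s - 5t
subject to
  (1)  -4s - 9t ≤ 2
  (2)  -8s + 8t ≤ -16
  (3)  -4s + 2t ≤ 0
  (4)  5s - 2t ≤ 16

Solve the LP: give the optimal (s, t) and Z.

Vertices and Z = 11s - 5t:
  (16/13, -10/13) → Z = 226/13
  (140/53, -74/53) → Z = 1910/53
  (4, 2) → Z = 34

At the optimal vertex, -4s - 9t = 2 and -8s + 8t = -16.
Solving simultaneously gives s = 16/13, t = -10/13.

s = 16/13, t = -10/13, minimum Z = 226/13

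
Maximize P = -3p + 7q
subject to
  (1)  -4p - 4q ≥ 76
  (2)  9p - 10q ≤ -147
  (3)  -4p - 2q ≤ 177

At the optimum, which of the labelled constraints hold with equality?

Corner points and P = -3p + 7q:
  (-337/19, -24/19) → P = 843/19
  (-139/2, 101/2) → P = 562
  (-1032/29, -1005/58) → P = -843/58

The maximum is at (-139/2, 101/2). Substituting into each constraint, equality holds for (1) and (3); the remaining constraints have slack.

(1) and (3)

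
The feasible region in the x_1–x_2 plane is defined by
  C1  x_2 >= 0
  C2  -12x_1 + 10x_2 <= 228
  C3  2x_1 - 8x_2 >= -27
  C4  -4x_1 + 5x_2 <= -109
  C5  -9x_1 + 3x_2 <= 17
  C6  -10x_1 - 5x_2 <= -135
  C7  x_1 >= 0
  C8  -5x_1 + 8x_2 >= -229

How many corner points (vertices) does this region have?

The feasible vertices (each the meet of two boundaries and inside every other half-plane) are:
  (109/4, 0)
  (229/5, 0)
  (1007/22, 163/11)
  (256/3, 593/24)

4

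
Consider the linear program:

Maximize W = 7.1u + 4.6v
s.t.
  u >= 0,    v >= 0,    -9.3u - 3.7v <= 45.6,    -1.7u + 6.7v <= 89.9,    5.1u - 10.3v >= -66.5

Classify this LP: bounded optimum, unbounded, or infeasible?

From the feasible point (0, 0), moving in the direction (1, 0) keeps every constraint satisfied while W increases without bound.

unbounded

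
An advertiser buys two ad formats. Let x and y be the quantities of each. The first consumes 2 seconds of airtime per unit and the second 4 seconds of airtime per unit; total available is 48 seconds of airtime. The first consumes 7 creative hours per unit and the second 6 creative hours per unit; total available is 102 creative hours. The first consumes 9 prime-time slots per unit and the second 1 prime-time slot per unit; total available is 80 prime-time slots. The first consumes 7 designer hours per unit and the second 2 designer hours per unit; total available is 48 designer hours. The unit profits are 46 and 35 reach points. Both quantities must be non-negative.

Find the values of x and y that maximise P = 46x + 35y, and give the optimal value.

Vertices and P = 46x + 35y:
  (0, 0) → P = 0
  (0, 12) → P = 420
  (48/7, 0) → P = 2208/7
  (4, 10) → P = 534

At the optimal vertex, 2x + 4y = 48 and 7x + 2y = 48.
Solving simultaneously gives x = 4, y = 10.

x = 4, y = 10, maximum P = 534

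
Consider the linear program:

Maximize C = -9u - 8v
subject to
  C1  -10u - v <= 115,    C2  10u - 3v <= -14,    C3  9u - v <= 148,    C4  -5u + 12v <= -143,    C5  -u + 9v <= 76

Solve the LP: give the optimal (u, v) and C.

Feasible corners and C = -9u - 8v:
  (-359/40, -101/4) → C = 11311/40
  (-1237/125, -401/25) → C = 27173/125
  (-199/35, -100/7) → C = 5791/35

The binding constraints are -10u - v = 115 and 10u - 3v = -14.
Solving simultaneously gives u = -359/40, v = -101/4.

u = -359/40, v = -101/4, maximum C = 11311/40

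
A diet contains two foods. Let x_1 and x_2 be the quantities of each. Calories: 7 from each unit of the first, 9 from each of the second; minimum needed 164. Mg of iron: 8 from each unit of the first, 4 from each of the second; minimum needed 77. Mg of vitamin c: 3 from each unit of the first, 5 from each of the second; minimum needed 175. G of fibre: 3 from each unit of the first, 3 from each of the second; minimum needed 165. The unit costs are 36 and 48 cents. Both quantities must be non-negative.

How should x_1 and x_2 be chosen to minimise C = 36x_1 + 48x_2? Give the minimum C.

Extreme points and C = 36x_1 + 48x_2:
  (0, 55) → C = 2640
  (175/3, 0) → C = 2100
  (50, 5) → C = 2040
The feasible region is unbounded (it extends along (0, 1), (1, 0)), but C strictly increases along every unbounded feasible direction, so there is no improving ray and the minimum is attained at a vertex.

x_1 = 50, x_2 = 5, minimum C = 2040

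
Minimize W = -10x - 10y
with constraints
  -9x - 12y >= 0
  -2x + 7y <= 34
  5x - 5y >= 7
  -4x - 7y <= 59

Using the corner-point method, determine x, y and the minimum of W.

Feasible corners and W = -10x - 10y:
  (4/5, -3/5) → W = -2
  (236/5, -177/5) → W = -118
  (-246/55, -323/55) → W = 1138/11

x = 236/5, y = -177/5, minimum W = -118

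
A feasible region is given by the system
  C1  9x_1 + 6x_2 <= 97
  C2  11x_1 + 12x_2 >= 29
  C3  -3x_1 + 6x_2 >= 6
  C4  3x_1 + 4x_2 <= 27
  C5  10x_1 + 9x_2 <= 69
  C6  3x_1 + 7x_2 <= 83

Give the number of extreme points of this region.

5

Of the 15 pairwise boundary intersections, those satisfying every inequality are:
  (1, 3/2)
  (-793/41, 826/41)
  (120/29, 89/29)
  (33/13, 63/13)
  (-143/9, 56/3)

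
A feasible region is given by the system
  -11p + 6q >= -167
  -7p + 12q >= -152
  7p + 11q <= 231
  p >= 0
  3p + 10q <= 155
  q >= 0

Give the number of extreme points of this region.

5

Of the 15 pairwise boundary intersections, those satisfying every inequality are:
  (3223/163, 1372/163)
  (167/11, 0)
  (605/37, 392/37)
  (0, 31/2)
  (0, 0)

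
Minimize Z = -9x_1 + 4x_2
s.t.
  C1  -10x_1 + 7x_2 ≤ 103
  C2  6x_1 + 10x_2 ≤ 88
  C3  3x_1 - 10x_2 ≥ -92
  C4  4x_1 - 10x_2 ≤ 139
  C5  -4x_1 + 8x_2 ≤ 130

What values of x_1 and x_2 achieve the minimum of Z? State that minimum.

Vertices and Z = -9x_1 + 4x_2:
  (-386/79, 611/79) → Z = 5918/79
  (-2003/72, -901/36) → Z = 10819/72
  (-4/9, 136/15) → Z = 604/15
  (227/10, -241/50) → Z = -11179/50

The binding constraints are 6x_1 + 10x_2 = 88 and 4x_1 - 10x_2 = 139.
Solving simultaneously gives x_1 = 227/10, x_2 = -241/50.

x_1 = 227/10, x_2 = -241/50, minimum Z = -11179/50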